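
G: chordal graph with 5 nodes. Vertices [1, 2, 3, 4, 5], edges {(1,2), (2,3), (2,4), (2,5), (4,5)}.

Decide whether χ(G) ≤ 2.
No, G is not 2-colorable

The clique on vertices [2, 4, 5] has size 3 > 2, so it alone needs 3 colors.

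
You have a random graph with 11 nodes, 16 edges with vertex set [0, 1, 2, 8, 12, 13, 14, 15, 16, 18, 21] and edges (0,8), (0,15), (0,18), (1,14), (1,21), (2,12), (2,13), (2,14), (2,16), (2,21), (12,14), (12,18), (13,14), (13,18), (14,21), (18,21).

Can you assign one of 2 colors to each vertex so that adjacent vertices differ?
No, G is not 2-colorable

The clique on vertices [1, 14, 21] has size 3 > 2, so it alone needs 3 colors.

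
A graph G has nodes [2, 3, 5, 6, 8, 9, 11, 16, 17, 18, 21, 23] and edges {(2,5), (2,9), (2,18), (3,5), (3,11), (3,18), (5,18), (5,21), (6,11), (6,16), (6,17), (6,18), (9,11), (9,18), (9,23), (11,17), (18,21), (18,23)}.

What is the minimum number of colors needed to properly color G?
χ(G) = 3

Clique number ω(G) = 3 (lower bound: χ ≥ ω).
The clique on [6, 11, 17] has size 3, forcing χ ≥ 3, and the coloring below uses 3 colors, so χ(G) = 3.
A valid 3-coloring: color 1: [8, 11, 16, 18]; color 2: [5, 6, 9]; color 3: [2, 3, 17, 21, 23].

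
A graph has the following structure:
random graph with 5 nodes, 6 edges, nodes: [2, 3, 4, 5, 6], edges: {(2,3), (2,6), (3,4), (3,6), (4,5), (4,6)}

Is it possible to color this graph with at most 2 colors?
The clique on vertices [2, 3, 6] has size 3 > 2, so it alone needs 3 colors.

No, G is not 2-colorable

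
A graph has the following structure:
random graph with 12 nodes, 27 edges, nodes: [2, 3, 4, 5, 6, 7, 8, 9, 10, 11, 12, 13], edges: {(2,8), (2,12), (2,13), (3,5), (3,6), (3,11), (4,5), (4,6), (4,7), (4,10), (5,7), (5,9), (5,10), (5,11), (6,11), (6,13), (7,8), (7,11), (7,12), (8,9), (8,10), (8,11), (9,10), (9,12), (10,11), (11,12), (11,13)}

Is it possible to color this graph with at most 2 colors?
No, G is not 2-colorable

The clique on vertices [8, 9, 10] has size 3 > 2, so it alone needs 3 colors.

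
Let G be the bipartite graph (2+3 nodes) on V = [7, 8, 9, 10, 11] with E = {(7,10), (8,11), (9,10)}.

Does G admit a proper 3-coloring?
Yes, G is 3-colorable

A valid 3-coloring: color 1: [8, 10]; color 2: [7, 9, 11].
(χ(G) = 2 ≤ 3.)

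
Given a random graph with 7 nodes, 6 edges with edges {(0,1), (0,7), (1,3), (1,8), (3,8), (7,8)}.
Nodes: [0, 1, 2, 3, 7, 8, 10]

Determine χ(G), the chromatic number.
Clique number ω(G) = 3 (lower bound: χ ≥ ω).
The clique on [1, 3, 8] has size 3, forcing χ ≥ 3, and the coloring below uses 3 colors, so χ(G) = 3.
A valid 3-coloring: color 1: [0, 2, 8, 10]; color 2: [1, 7]; color 3: [3].

χ(G) = 3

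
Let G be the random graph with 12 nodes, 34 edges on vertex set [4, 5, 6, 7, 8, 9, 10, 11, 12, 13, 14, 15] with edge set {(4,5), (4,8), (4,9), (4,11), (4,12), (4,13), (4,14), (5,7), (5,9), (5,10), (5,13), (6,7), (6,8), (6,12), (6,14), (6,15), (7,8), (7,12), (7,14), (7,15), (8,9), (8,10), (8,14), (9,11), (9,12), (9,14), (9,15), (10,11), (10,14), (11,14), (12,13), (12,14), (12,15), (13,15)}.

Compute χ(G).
Clique number ω(G) = 4 (lower bound: χ ≥ ω).
The clique on [4, 8, 9, 14] has size 4, forcing χ ≥ 4, and the coloring below uses 4 colors, so χ(G) = 4.
A valid 4-coloring: color 1: [5, 14, 15]; color 2: [4, 6, 10]; color 3: [8, 11, 12]; color 4: [7, 9, 13].

χ(G) = 4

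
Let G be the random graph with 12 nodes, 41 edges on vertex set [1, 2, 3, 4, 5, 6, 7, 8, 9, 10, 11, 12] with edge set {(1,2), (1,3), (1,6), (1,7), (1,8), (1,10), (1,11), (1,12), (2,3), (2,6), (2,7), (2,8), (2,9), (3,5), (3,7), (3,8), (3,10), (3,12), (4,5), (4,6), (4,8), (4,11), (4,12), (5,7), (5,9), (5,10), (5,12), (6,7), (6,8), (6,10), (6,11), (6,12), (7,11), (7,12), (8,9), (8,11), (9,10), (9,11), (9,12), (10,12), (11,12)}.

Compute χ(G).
Clique number ω(G) = 5 (lower bound: χ ≥ ω).
The clique on [1, 6, 7, 11, 12] has size 5, forcing χ ≥ 5, and the coloring below uses 5 colors, so χ(G) = 5.
A valid 5-coloring: color 1: [8, 12]; color 2: [3, 6, 9]; color 3: [1, 5]; color 4: [2, 10, 11]; color 5: [4, 7].

χ(G) = 5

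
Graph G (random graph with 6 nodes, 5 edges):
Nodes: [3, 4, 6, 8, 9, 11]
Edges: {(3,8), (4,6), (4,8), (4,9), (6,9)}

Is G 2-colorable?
No, G is not 2-colorable

The clique on vertices [4, 6, 9] has size 3 > 2, so it alone needs 3 colors.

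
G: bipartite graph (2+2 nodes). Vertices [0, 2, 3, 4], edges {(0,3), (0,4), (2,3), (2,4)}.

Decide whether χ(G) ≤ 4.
Yes, G is 4-colorable

A valid 4-coloring: color 1: [0, 2]; color 2: [3, 4].
(χ(G) = 2 ≤ 4.)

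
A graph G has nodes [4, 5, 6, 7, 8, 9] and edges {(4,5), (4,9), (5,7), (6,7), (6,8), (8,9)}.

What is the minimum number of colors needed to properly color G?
χ(G) = 2

Clique number ω(G) = 2 (lower bound: χ ≥ ω).
The graph is bipartite (no odd cycle), so 2 colors suffice: χ(G) = 2.
A valid 2-coloring: color 1: [5, 6, 9]; color 2: [4, 7, 8].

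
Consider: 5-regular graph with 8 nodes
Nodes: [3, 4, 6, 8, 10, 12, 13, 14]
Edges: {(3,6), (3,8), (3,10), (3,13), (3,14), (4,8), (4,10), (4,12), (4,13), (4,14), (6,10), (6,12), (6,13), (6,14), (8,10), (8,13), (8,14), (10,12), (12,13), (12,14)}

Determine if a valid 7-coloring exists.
A valid 7-coloring: color 1: [10, 13, 14]; color 2: [6, 8]; color 3: [3, 4]; color 4: [12].
(χ(G) = 4 ≤ 7.)

Yes, G is 7-colorable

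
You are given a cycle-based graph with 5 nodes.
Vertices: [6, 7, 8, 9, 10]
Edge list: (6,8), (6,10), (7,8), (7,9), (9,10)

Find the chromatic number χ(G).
χ(G) = 3

Clique number ω(G) = 2 (lower bound: χ ≥ ω).
Odd cycle [6, 8, 7, 9, 10] needs 3 colors (χ ≥ 3).
The coloring below uses 3 colors, so χ(G) = 3.
A valid 3-coloring: color 1: [6, 9]; color 2: [8, 10]; color 3: [7].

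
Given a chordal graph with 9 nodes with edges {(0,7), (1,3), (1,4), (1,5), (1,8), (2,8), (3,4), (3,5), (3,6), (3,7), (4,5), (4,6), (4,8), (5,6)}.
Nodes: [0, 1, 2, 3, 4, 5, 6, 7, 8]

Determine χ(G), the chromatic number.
Clique number ω(G) = 4 (lower bound: χ ≥ ω).
The clique on [1, 3, 4, 5] has size 4, forcing χ ≥ 4, and the coloring below uses 4 colors, so χ(G) = 4.
A valid 4-coloring: color 1: [2, 4, 7]; color 2: [0, 3, 8]; color 3: [5]; color 4: [1, 6].

χ(G) = 4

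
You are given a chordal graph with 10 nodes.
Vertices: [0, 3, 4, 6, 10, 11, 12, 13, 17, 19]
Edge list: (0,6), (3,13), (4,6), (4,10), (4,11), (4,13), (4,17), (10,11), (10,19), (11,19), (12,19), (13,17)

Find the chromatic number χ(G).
χ(G) = 3

Clique number ω(G) = 3 (lower bound: χ ≥ ω).
The clique on [4, 13, 17] has size 3, forcing χ ≥ 3, and the coloring below uses 3 colors, so χ(G) = 3.
A valid 3-coloring: color 1: [0, 3, 4, 19]; color 2: [6, 11, 12, 13]; color 3: [10, 17].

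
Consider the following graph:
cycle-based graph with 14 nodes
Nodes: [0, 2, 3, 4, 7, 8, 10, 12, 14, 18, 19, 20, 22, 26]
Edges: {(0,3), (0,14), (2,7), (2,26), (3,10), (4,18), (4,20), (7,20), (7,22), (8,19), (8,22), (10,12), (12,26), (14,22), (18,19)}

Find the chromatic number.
Clique number ω(G) = 2 (lower bound: χ ≥ ω).
Odd cycle [8, 19, 18, 4, 20, 7, 22] needs 3 colors (χ ≥ 3).
The coloring below uses 3 colors, so χ(G) = 3.
A valid 3-coloring: color 1: [0, 4, 10, 19, 22, 26]; color 2: [3, 7, 8, 12, 14, 18]; color 3: [2, 20].

χ(G) = 3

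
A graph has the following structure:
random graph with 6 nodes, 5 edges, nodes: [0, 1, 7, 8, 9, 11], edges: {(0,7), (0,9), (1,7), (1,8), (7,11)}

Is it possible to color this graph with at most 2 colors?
A valid 2-coloring: color 1: [7, 8, 9]; color 2: [0, 1, 11].
(χ(G) = 2 ≤ 2.)

Yes, G is 2-colorable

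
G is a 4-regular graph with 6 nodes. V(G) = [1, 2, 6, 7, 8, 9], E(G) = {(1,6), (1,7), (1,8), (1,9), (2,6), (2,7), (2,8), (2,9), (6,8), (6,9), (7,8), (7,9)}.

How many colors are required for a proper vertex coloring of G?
Clique number ω(G) = 3 (lower bound: χ ≥ ω).
The clique on [1, 6, 8] has size 3, forcing χ ≥ 3, and the coloring below uses 3 colors, so χ(G) = 3.
A valid 3-coloring: color 1: [1, 2]; color 2: [8, 9]; color 3: [6, 7].

χ(G) = 3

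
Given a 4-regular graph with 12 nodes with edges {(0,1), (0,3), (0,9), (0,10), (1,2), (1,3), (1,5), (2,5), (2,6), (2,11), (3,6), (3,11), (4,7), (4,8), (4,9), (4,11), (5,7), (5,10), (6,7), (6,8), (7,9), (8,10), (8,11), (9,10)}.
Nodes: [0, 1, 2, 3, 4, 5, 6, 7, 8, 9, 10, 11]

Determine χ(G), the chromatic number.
χ(G) = 3

Clique number ω(G) = 3 (lower bound: χ ≥ ω).
The clique on [0, 9, 10] has size 3, forcing χ ≥ 3, and the coloring below uses 3 colors, so χ(G) = 3.
A valid 3-coloring: color 1: [2, 3, 8, 9]; color 2: [1, 7, 10, 11]; color 3: [0, 4, 5, 6].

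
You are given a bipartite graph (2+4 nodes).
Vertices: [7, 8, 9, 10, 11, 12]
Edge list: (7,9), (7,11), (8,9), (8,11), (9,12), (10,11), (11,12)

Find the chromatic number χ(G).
Clique number ω(G) = 2 (lower bound: χ ≥ ω).
The graph is bipartite (no odd cycle), so 2 colors suffice: χ(G) = 2.
A valid 2-coloring: color 1: [9, 11]; color 2: [7, 8, 10, 12].

χ(G) = 2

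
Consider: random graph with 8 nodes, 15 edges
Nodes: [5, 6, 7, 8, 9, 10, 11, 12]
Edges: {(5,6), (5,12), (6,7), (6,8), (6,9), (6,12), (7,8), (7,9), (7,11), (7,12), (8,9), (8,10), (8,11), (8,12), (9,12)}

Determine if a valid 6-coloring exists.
Yes, G is 6-colorable

A valid 6-coloring: color 1: [5, 8]; color 2: [7, 10]; color 3: [11, 12]; color 4: [6]; color 5: [9].
(χ(G) = 5 ≤ 6.)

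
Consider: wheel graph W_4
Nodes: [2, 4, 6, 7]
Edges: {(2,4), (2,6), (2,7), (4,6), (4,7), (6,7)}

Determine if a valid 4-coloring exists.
A valid 4-coloring: color 1: [4]; color 2: [2]; color 3: [6]; color 4: [7].
(χ(G) = 4 ≤ 4.)

Yes, G is 4-colorable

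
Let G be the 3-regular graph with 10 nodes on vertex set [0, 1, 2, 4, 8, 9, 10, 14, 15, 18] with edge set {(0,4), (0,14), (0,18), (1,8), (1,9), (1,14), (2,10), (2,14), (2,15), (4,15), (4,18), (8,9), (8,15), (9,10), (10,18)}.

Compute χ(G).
χ(G) = 3

Clique number ω(G) = 3 (lower bound: χ ≥ ω).
The clique on [0, 4, 18] has size 3, forcing χ ≥ 3, and the coloring below uses 3 colors, so χ(G) = 3.
A valid 3-coloring: color 1: [0, 2, 9]; color 2: [4, 8, 10, 14]; color 3: [1, 15, 18].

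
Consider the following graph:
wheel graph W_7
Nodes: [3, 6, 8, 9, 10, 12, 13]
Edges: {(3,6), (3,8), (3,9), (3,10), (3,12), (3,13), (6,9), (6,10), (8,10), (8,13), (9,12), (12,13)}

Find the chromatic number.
χ(G) = 3

Clique number ω(G) = 3 (lower bound: χ ≥ ω).
The clique on [3, 8, 10] has size 3, forcing χ ≥ 3, and the coloring below uses 3 colors, so χ(G) = 3.
A valid 3-coloring: color 1: [3]; color 2: [6, 8, 12]; color 3: [9, 10, 13].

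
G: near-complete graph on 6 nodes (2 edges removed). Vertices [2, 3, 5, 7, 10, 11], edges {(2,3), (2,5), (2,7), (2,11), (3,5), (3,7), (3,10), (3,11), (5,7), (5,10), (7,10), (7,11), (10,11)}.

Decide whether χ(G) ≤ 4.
A valid 4-coloring: color 1: [3]; color 2: [7]; color 3: [2, 10]; color 4: [5, 11].
(χ(G) = 4 ≤ 4.)

Yes, G is 4-colorable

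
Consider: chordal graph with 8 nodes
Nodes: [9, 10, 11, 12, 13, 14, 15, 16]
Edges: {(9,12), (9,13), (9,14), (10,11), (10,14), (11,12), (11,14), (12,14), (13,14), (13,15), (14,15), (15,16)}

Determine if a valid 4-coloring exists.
A valid 4-coloring: color 1: [14, 16]; color 2: [10, 12, 13]; color 3: [9, 11, 15].
(χ(G) = 3 ≤ 4.)

Yes, G is 4-colorable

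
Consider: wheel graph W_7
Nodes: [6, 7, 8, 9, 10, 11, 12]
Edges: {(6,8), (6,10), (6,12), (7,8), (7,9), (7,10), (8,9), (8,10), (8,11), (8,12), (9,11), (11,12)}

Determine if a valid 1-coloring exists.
The clique on vertices [8, 9, 11] has size 3 > 1, so it alone needs 3 colors.

No, G is not 1-colorable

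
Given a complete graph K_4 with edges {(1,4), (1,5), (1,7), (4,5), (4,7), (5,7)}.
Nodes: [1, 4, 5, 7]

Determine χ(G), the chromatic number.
Clique number ω(G) = 4 (lower bound: χ ≥ ω).
The clique on [1, 4, 5, 7] has size 4, forcing χ ≥ 4, and the coloring below uses 4 colors, so χ(G) = 4.
A valid 4-coloring: color 1: [1]; color 2: [7]; color 3: [4]; color 4: [5].

χ(G) = 4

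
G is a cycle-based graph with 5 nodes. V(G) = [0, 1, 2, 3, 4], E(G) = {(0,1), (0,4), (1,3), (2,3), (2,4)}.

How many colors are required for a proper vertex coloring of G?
χ(G) = 3

Clique number ω(G) = 2 (lower bound: χ ≥ ω).
Odd cycle [4, 2, 3, 1, 0] needs 3 colors (χ ≥ 3).
The coloring below uses 3 colors, so χ(G) = 3.
A valid 3-coloring: color 1: [1, 4]; color 2: [0, 2]; color 3: [3].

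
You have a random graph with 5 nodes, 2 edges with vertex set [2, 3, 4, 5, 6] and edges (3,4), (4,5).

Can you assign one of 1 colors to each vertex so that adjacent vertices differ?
No, G is not 1-colorable

Edge (3,4) forces its endpoints to differ, so 1 color is not enough.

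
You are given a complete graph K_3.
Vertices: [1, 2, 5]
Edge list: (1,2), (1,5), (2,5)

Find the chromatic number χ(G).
Clique number ω(G) = 3 (lower bound: χ ≥ ω).
The clique on [1, 2, 5] has size 3, forcing χ ≥ 3, and the coloring below uses 3 colors, so χ(G) = 3.
A valid 3-coloring: color 1: [1]; color 2: [2]; color 3: [5].

χ(G) = 3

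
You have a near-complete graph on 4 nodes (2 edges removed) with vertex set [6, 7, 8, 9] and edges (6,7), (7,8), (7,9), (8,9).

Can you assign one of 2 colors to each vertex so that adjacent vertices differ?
No, G is not 2-colorable

The clique on vertices [7, 8, 9] has size 3 > 2, so it alone needs 3 colors.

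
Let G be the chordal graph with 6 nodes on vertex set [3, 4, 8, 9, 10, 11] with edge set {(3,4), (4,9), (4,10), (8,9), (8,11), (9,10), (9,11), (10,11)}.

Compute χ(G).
χ(G) = 3

Clique number ω(G) = 3 (lower bound: χ ≥ ω).
The clique on [8, 9, 11] has size 3, forcing χ ≥ 3, and the coloring below uses 3 colors, so χ(G) = 3.
A valid 3-coloring: color 1: [3, 9]; color 2: [4, 11]; color 3: [8, 10].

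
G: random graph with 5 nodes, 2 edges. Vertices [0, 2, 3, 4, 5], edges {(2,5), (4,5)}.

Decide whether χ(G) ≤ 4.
Yes, G is 4-colorable

A valid 4-coloring: color 1: [0, 3, 5]; color 2: [2, 4].
(χ(G) = 2 ≤ 4.)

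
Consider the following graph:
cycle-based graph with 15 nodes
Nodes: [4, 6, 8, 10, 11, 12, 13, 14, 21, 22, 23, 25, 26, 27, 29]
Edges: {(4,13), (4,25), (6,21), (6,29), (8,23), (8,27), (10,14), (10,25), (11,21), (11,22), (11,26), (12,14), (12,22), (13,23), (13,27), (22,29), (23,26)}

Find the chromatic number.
χ(G) = 3

Clique number ω(G) = 2 (lower bound: χ ≥ ω).
Odd cycle [22, 29, 6, 21, 11] needs 3 colors (χ ≥ 3).
The coloring below uses 3 colors, so χ(G) = 3.
A valid 3-coloring: color 1: [4, 10, 11, 12, 23, 27, 29]; color 2: [8, 13, 14, 21, 22, 25, 26]; color 3: [6].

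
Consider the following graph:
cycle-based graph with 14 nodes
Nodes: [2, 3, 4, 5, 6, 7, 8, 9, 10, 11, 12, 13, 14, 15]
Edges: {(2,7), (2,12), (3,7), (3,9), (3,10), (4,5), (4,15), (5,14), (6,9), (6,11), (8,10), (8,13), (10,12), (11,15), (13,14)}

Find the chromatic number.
Clique number ω(G) = 2 (lower bound: χ ≥ ω).
Odd cycle [12, 2, 7, 3, 10] needs 3 colors (χ ≥ 3).
The coloring below uses 3 colors, so χ(G) = 3.
A valid 3-coloring: color 1: [2, 5, 9, 10, 11, 13]; color 2: [3, 6, 8, 12, 14, 15]; color 3: [4, 7].

χ(G) = 3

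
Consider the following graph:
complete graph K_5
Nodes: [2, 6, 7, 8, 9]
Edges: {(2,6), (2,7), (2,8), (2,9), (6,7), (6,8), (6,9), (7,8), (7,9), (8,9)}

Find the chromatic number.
χ(G) = 5

Clique number ω(G) = 5 (lower bound: χ ≥ ω).
The clique on [2, 6, 7, 8, 9] has size 5, forcing χ ≥ 5, and the coloring below uses 5 colors, so χ(G) = 5.
A valid 5-coloring: color 1: [8]; color 2: [9]; color 3: [7]; color 4: [2]; color 5: [6].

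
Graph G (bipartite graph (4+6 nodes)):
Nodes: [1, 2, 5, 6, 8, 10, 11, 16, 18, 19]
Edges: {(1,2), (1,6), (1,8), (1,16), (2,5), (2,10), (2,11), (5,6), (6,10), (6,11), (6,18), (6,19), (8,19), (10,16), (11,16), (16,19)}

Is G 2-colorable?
A valid 2-coloring: color 1: [2, 6, 8, 16]; color 2: [1, 5, 10, 11, 18, 19].
(χ(G) = 2 ≤ 2.)

Yes, G is 2-colorable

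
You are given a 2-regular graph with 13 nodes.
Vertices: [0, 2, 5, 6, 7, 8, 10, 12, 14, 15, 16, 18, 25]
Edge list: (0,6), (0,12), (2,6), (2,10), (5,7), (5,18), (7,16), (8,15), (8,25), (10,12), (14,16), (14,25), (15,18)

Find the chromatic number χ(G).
Clique number ω(G) = 2 (lower bound: χ ≥ ω).
Odd cycle [10, 12, 0, 6, 2] needs 3 colors (χ ≥ 3).
The coloring below uses 3 colors, so χ(G) = 3.
A valid 3-coloring: color 1: [6, 7, 8, 10, 14, 18]; color 2: [0, 2, 5, 15, 16, 25]; color 3: [12].

χ(G) = 3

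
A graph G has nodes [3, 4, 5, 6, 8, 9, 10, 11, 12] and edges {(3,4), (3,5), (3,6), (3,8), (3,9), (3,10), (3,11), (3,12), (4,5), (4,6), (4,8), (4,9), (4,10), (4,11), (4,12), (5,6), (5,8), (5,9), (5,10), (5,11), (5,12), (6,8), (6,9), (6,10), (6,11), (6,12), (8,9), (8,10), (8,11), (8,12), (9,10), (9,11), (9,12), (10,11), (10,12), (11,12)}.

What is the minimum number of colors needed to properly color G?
χ(G) = 9

Clique number ω(G) = 9 (lower bound: χ ≥ ω).
The clique on [3, 4, 5, 6, 8, 9, 10, 11, 12] has size 9, forcing χ ≥ 9, and the coloring below uses 9 colors, so χ(G) = 9.
A valid 9-coloring: color 1: [11]; color 2: [10]; color 3: [5]; color 4: [4]; color 5: [8]; color 6: [3]; color 7: [6]; color 8: [9]; color 9: [12].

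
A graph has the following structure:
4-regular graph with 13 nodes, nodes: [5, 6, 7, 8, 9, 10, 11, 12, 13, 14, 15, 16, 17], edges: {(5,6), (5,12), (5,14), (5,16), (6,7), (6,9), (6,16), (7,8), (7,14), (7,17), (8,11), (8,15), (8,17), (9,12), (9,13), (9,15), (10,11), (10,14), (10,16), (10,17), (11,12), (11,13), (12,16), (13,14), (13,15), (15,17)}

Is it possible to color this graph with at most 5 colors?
A valid 5-coloring: color 1: [5, 7, 10, 13]; color 2: [6, 12, 14, 15]; color 3: [9, 11, 16, 17]; color 4: [8].
(χ(G) = 3 ≤ 5.)

Yes, G is 5-colorable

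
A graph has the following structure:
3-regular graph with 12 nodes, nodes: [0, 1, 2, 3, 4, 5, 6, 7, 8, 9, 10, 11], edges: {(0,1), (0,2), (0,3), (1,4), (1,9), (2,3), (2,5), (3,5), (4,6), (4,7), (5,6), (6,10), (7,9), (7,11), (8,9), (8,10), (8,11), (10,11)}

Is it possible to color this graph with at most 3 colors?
Yes, G is 3-colorable

A valid 3-coloring: color 1: [0, 4, 5, 9, 10]; color 2: [1, 2, 6, 7, 8]; color 3: [3, 11].
(χ(G) = 3 ≤ 3.)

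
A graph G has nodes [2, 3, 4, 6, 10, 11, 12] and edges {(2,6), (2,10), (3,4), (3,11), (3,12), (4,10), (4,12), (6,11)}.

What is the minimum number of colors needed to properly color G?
χ(G) = 3

Clique number ω(G) = 3 (lower bound: χ ≥ ω).
The clique on [3, 4, 12] has size 3, forcing χ ≥ 3, and the coloring below uses 3 colors, so χ(G) = 3.
A valid 3-coloring: color 1: [2, 4, 11]; color 2: [3, 6, 10]; color 3: [12].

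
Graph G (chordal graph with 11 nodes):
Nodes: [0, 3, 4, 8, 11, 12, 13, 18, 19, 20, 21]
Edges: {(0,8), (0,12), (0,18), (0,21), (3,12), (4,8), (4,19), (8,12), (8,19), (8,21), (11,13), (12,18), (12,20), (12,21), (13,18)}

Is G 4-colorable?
Yes, G is 4-colorable

A valid 4-coloring: color 1: [4, 12, 13]; color 2: [3, 8, 11, 18, 20]; color 3: [0, 19]; color 4: [21].
(χ(G) = 4 ≤ 4.)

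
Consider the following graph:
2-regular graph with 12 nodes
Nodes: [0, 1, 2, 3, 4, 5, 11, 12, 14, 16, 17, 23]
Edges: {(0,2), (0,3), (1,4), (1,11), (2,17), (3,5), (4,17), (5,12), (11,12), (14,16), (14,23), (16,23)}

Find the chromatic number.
χ(G) = 3

Clique number ω(G) = 3 (lower bound: χ ≥ ω).
The clique on [14, 16, 23] has size 3, forcing χ ≥ 3, and the coloring below uses 3 colors, so χ(G) = 3.
A valid 3-coloring: color 1: [1, 3, 12, 17, 23]; color 2: [0, 4, 5, 11, 16]; color 3: [2, 14].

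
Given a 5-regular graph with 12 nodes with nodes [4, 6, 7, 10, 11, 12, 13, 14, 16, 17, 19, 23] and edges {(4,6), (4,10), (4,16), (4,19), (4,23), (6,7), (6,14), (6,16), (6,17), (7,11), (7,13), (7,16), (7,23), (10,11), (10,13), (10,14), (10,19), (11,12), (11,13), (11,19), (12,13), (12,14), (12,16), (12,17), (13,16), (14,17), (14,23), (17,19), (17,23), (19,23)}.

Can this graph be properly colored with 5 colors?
A valid 5-coloring: color 1: [7, 10, 12]; color 2: [6, 13, 23]; color 3: [14, 16, 19]; color 4: [4, 11, 17].
(χ(G) = 4 ≤ 5.)

Yes, G is 5-colorable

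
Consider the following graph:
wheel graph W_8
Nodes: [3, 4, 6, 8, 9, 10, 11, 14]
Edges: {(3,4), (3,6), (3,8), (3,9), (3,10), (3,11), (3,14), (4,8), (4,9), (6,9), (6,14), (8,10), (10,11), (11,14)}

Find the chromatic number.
χ(G) = 4

Clique number ω(G) = 3 (lower bound: χ ≥ ω).
Odd cycle [8, 10, 11, 14, 6, 9, 4] needs 3 colors (χ ≥ 3).
Vertex 3 is adjacent to every vertex of [4, 6, 8, 9, 10, 11, 14], which already need 3 colors among themselves, so 3 needs a new color (χ ≥ 4).
The coloring below uses 4 colors, so χ(G) = 4.
A valid 4-coloring: color 1: [3]; color 2: [8, 9, 11]; color 3: [4, 10, 14]; color 4: [6].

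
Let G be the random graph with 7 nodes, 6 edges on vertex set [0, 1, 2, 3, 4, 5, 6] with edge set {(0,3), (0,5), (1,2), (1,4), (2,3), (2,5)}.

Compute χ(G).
Clique number ω(G) = 2 (lower bound: χ ≥ ω).
The graph is bipartite (no odd cycle), so 2 colors suffice: χ(G) = 2.
A valid 2-coloring: color 1: [0, 2, 4, 6]; color 2: [1, 3, 5].

χ(G) = 2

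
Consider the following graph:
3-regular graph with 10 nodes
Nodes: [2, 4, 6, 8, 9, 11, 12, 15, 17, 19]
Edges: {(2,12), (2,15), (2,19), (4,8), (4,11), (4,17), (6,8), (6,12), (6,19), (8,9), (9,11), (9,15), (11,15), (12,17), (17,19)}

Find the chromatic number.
Clique number ω(G) = 3 (lower bound: χ ≥ ω).
The clique on [9, 11, 15] has size 3, forcing χ ≥ 3, and the coloring below uses 3 colors, so χ(G) = 3.
A valid 3-coloring: color 1: [8, 12, 15, 19]; color 2: [2, 4, 6, 9]; color 3: [11, 17].

χ(G) = 3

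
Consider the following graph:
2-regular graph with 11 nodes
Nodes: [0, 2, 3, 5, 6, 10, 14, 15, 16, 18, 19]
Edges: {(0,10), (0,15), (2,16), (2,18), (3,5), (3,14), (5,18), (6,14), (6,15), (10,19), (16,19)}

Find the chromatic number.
χ(G) = 3

Clique number ω(G) = 2 (lower bound: χ ≥ ω).
Odd cycle [3, 14, 6, 15, 0, 10, 19, 16, 2, 18, 5] needs 3 colors (χ ≥ 3).
The coloring below uses 3 colors, so χ(G) = 3.
A valid 3-coloring: color 1: [3, 10, 15, 16, 18]; color 2: [0, 2, 5, 14, 19]; color 3: [6].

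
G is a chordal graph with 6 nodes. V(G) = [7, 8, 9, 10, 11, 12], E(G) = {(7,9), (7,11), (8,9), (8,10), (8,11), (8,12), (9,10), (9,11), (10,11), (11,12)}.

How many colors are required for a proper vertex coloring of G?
Clique number ω(G) = 4 (lower bound: χ ≥ ω).
The clique on [8, 9, 10, 11] has size 4, forcing χ ≥ 4, and the coloring below uses 4 colors, so χ(G) = 4.
A valid 4-coloring: color 1: [11]; color 2: [9, 12]; color 3: [7, 8]; color 4: [10].

χ(G) = 4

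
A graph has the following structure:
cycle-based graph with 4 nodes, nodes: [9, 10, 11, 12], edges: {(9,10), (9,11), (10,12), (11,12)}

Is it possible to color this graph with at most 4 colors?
A valid 4-coloring: color 1: [10, 11]; color 2: [9, 12].
(χ(G) = 2 ≤ 4.)

Yes, G is 4-colorable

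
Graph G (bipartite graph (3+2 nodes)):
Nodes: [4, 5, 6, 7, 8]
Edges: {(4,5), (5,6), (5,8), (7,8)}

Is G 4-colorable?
Yes, G is 4-colorable

A valid 4-coloring: color 1: [5, 7]; color 2: [4, 6, 8].
(χ(G) = 2 ≤ 4.)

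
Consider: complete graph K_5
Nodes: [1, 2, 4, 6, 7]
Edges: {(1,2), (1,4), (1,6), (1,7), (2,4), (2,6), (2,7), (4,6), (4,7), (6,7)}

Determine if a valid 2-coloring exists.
No, G is not 2-colorable

The clique on vertices [1, 2, 4, 6, 7] has size 5 > 2, so it alone needs 5 colors.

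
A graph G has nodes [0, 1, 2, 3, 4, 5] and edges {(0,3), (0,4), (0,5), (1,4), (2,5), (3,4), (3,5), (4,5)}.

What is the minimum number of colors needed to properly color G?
Clique number ω(G) = 4 (lower bound: χ ≥ ω).
The clique on [0, 3, 4, 5] has size 4, forcing χ ≥ 4, and the coloring below uses 4 colors, so χ(G) = 4.
A valid 4-coloring: color 1: [1, 5]; color 2: [2, 4]; color 3: [3]; color 4: [0].

χ(G) = 4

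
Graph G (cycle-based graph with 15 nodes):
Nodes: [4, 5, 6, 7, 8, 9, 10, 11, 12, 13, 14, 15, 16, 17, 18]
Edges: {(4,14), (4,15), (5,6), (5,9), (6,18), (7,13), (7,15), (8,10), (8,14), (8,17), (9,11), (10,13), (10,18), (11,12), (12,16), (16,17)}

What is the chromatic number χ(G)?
Clique number ω(G) = 2 (lower bound: χ ≥ ω).
Odd cycle [13, 7, 15, 4, 14, 8, 10] needs 3 colors (χ ≥ 3).
The coloring below uses 3 colors, so χ(G) = 3.
A valid 3-coloring: color 1: [4, 6, 7, 9, 10, 12, 17]; color 2: [5, 8, 11, 13, 15, 16, 18]; color 3: [14].

χ(G) = 3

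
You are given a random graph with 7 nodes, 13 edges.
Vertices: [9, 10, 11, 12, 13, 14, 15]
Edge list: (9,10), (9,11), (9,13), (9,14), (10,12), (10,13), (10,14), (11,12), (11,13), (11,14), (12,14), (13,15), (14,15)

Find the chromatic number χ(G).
Clique number ω(G) = 3 (lower bound: χ ≥ ω).
The clique on [9, 10, 13] has size 3, forcing χ ≥ 3, and the coloring below uses 3 colors, so χ(G) = 3.
A valid 3-coloring: color 1: [13, 14]; color 2: [10, 11, 15]; color 3: [9, 12].

χ(G) = 3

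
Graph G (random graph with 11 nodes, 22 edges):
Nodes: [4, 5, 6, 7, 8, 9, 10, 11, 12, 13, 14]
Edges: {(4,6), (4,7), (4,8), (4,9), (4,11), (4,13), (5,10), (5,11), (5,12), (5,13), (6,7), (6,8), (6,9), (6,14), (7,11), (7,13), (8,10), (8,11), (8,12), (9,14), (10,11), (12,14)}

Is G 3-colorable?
A valid 3-coloring: color 1: [4, 10, 14]; color 2: [5, 7, 8, 9]; color 3: [6, 11, 12, 13].
(χ(G) = 3 ≤ 3.)

Yes, G is 3-colorable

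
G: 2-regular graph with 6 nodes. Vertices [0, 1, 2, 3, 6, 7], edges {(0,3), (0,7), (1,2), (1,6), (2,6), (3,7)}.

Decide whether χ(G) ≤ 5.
A valid 5-coloring: color 1: [1, 3]; color 2: [6, 7]; color 3: [0, 2].
(χ(G) = 3 ≤ 5.)

Yes, G is 5-colorable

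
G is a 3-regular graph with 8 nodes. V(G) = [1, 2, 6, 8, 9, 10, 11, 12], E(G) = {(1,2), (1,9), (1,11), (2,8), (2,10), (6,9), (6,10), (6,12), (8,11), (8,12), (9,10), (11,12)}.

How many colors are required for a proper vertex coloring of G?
χ(G) = 3

Clique number ω(G) = 3 (lower bound: χ ≥ ω).
The clique on [6, 9, 10] has size 3, forcing χ ≥ 3, and the coloring below uses 3 colors, so χ(G) = 3.
A valid 3-coloring: color 1: [2, 9, 12]; color 2: [1, 8, 10]; color 3: [6, 11].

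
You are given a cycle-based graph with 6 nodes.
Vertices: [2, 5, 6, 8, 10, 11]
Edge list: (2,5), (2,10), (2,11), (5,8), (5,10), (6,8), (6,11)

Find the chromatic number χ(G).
χ(G) = 3

Clique number ω(G) = 3 (lower bound: χ ≥ ω).
The clique on [2, 5, 10] has size 3, forcing χ ≥ 3, and the coloring below uses 3 colors, so χ(G) = 3.
A valid 3-coloring: color 1: [5, 6]; color 2: [2, 8]; color 3: [10, 11].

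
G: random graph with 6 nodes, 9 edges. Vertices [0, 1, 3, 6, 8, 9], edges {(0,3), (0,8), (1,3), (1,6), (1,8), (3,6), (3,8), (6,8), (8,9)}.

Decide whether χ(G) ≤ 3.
No, G is not 3-colorable

The clique on vertices [1, 3, 6, 8] has size 4 > 3, so it alone needs 4 colors.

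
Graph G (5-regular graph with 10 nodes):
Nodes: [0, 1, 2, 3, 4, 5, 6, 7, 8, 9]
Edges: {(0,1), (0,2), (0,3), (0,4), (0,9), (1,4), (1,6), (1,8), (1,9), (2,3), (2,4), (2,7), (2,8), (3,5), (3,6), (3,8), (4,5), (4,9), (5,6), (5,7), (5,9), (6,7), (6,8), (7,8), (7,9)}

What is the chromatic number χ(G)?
χ(G) = 4

Clique number ω(G) = 4 (lower bound: χ ≥ ω).
The clique on [0, 1, 4, 9] has size 4, forcing χ ≥ 4, and the coloring below uses 4 colors, so χ(G) = 4.
A valid 4-coloring: color 1: [2, 6, 9]; color 2: [1, 5]; color 3: [3, 4, 7]; color 4: [0, 8].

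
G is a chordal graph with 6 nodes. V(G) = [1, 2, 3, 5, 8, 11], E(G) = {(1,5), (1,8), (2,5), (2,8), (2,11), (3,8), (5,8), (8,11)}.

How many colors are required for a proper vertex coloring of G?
χ(G) = 3

Clique number ω(G) = 3 (lower bound: χ ≥ ω).
The clique on [1, 5, 8] has size 3, forcing χ ≥ 3, and the coloring below uses 3 colors, so χ(G) = 3.
A valid 3-coloring: color 1: [8]; color 2: [1, 2, 3]; color 3: [5, 11].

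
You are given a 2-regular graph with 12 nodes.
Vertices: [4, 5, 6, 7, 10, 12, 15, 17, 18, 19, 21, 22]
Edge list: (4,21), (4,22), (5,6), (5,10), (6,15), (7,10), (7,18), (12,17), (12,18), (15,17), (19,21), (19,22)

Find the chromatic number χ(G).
Clique number ω(G) = 2 (lower bound: χ ≥ ω).
The graph is bipartite (no odd cycle), so 2 colors suffice: χ(G) = 2.
A valid 2-coloring: color 1: [6, 10, 17, 18, 21, 22]; color 2: [4, 5, 7, 12, 15, 19].

χ(G) = 2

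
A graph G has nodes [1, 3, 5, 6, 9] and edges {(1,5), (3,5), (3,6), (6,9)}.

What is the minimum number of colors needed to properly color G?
Clique number ω(G) = 2 (lower bound: χ ≥ ω).
The graph is bipartite (no odd cycle), so 2 colors suffice: χ(G) = 2.
A valid 2-coloring: color 1: [1, 3, 9]; color 2: [5, 6].

χ(G) = 2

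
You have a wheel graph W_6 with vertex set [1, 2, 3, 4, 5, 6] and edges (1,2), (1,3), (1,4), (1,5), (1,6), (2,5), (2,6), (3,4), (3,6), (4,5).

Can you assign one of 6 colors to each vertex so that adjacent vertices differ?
Yes, G is 6-colorable

A valid 6-coloring: color 1: [1]; color 2: [3, 5]; color 3: [4, 6]; color 4: [2].
(χ(G) = 4 ≤ 6.)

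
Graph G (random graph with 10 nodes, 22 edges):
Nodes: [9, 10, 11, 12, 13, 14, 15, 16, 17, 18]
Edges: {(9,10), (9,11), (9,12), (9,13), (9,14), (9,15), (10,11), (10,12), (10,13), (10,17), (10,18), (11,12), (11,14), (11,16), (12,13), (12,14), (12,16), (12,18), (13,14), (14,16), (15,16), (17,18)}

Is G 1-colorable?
No, G is not 1-colorable

The clique on vertices [11, 12, 14, 16] has size 4 > 1, so it alone needs 4 colors.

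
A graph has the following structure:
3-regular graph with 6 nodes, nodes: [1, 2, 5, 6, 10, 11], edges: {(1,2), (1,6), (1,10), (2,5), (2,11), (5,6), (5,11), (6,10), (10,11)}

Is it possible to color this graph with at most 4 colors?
A valid 4-coloring: color 1: [1, 5]; color 2: [2, 10]; color 3: [6, 11].
(χ(G) = 3 ≤ 4.)

Yes, G is 4-colorable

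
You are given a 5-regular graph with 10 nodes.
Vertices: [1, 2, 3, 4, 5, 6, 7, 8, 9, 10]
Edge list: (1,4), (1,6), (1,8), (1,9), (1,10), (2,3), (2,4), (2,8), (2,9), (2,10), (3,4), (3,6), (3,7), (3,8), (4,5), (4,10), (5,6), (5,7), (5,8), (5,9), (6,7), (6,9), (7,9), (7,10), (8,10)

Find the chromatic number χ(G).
χ(G) = 4

Clique number ω(G) = 4 (lower bound: χ ≥ ω).
The clique on [5, 6, 7, 9] has size 4, forcing χ ≥ 4, and the coloring below uses 4 colors, so χ(G) = 4.
A valid 4-coloring: color 1: [3, 5, 10]; color 2: [4, 8, 9]; color 3: [2, 6]; color 4: [1, 7].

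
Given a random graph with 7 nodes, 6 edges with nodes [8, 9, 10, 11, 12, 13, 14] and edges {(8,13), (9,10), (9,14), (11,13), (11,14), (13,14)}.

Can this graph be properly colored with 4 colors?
A valid 4-coloring: color 1: [8, 10, 12, 14]; color 2: [9, 13]; color 3: [11].
(χ(G) = 3 ≤ 4.)

Yes, G is 4-colorable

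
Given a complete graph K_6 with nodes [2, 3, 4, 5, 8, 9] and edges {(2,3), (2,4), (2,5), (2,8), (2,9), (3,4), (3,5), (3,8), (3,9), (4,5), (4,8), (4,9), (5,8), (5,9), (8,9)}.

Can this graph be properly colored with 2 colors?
The clique on vertices [2, 3, 4, 5, 8, 9] has size 6 > 2, so it alone needs 6 colors.

No, G is not 2-colorable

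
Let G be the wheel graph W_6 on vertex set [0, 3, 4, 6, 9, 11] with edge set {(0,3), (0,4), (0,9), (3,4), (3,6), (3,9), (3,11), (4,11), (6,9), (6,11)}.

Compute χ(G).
Clique number ω(G) = 3 (lower bound: χ ≥ ω).
Odd cycle [9, 0, 4, 11, 6] needs 3 colors (χ ≥ 3).
Vertex 3 is adjacent to every vertex of [0, 4, 6, 9, 11], which already need 3 colors among themselves, so 3 needs a new color (χ ≥ 4).
The coloring below uses 4 colors, so χ(G) = 4.
A valid 4-coloring: color 1: [3]; color 2: [9, 11]; color 3: [0, 6]; color 4: [4].

χ(G) = 4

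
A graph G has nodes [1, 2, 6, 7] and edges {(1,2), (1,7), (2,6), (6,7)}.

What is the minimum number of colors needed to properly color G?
χ(G) = 2

Clique number ω(G) = 2 (lower bound: χ ≥ ω).
The graph is bipartite (no odd cycle), so 2 colors suffice: χ(G) = 2.
A valid 2-coloring: color 1: [1, 6]; color 2: [2, 7].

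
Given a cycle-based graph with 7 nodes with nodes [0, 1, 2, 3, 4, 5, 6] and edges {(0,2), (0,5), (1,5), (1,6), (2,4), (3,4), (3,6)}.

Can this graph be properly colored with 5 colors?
A valid 5-coloring: color 1: [1, 2, 3]; color 2: [0, 4, 6]; color 3: [5].
(χ(G) = 3 ≤ 5.)

Yes, G is 5-colorable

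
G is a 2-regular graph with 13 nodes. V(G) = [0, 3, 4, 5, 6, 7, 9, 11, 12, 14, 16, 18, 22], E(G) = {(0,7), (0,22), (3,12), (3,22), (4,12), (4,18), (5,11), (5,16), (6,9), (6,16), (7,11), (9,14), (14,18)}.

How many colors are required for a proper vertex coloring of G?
χ(G) = 3

Clique number ω(G) = 2 (lower bound: χ ≥ ω).
Odd cycle [6, 16, 5, 11, 7, 0, 22, 3, 12, 4, 18, 14, 9] needs 3 colors (χ ≥ 3).
The coloring below uses 3 colors, so χ(G) = 3.
A valid 3-coloring: color 1: [0, 3, 4, 6, 11, 14]; color 2: [5, 7, 9, 12, 18, 22]; color 3: [16].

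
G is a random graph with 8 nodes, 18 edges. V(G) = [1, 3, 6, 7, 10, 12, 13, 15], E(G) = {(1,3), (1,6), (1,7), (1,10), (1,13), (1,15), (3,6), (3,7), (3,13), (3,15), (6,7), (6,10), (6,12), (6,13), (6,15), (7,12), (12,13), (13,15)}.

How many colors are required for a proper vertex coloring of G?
Clique number ω(G) = 5 (lower bound: χ ≥ ω).
The clique on [1, 3, 6, 13, 15] has size 5, forcing χ ≥ 5, and the coloring below uses 5 colors, so χ(G) = 5.
A valid 5-coloring: color 1: [6]; color 2: [1, 12]; color 3: [7, 10, 13]; color 4: [3]; color 5: [15].

χ(G) = 5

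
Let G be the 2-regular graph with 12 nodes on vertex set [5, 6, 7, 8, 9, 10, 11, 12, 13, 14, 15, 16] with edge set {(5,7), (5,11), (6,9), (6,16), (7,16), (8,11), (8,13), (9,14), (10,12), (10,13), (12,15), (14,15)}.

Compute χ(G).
Clique number ω(G) = 2 (lower bound: χ ≥ ω).
The graph is bipartite (no odd cycle), so 2 colors suffice: χ(G) = 2.
A valid 2-coloring: color 1: [5, 8, 9, 10, 15, 16]; color 2: [6, 7, 11, 12, 13, 14].

χ(G) = 2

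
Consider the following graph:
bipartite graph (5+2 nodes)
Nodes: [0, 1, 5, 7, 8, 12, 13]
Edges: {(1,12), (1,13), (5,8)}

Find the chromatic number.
Clique number ω(G) = 2 (lower bound: χ ≥ ω).
The graph is bipartite (no odd cycle), so 2 colors suffice: χ(G) = 2.
A valid 2-coloring: color 1: [0, 1, 5, 7]; color 2: [8, 12, 13].

χ(G) = 2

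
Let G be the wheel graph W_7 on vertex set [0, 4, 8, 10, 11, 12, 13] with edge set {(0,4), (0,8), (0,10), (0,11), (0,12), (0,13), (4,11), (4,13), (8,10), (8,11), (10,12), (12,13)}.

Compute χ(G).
χ(G) = 3

Clique number ω(G) = 3 (lower bound: χ ≥ ω).
The clique on [0, 8, 10] has size 3, forcing χ ≥ 3, and the coloring below uses 3 colors, so χ(G) = 3.
A valid 3-coloring: color 1: [0]; color 2: [4, 8, 12]; color 3: [10, 11, 13].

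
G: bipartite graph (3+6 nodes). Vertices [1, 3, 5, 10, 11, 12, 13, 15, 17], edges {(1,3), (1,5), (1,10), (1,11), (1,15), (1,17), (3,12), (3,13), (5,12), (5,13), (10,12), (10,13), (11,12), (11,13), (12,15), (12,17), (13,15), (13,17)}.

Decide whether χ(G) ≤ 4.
A valid 4-coloring: color 1: [1, 12, 13]; color 2: [3, 5, 10, 11, 15, 17].
(χ(G) = 2 ≤ 4.)

Yes, G is 4-colorable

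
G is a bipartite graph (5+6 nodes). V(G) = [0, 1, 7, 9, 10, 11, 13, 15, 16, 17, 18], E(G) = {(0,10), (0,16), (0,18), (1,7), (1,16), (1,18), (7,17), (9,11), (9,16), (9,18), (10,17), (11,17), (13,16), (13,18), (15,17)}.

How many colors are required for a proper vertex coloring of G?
χ(G) = 2

Clique number ω(G) = 2 (lower bound: χ ≥ ω).
The graph is bipartite (no odd cycle), so 2 colors suffice: χ(G) = 2.
A valid 2-coloring: color 1: [0, 1, 9, 13, 17]; color 2: [7, 10, 11, 15, 16, 18].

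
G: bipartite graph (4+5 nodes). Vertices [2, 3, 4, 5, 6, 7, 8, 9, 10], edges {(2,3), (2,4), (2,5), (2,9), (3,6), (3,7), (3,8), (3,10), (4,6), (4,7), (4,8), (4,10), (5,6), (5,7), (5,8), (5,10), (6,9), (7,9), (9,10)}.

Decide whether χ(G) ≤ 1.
No, G is not 1-colorable

Edge (9,10) forces its endpoints to differ, so 1 color is not enough.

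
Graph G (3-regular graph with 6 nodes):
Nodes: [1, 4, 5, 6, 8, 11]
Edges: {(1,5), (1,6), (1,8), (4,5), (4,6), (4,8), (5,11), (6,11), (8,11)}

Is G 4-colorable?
A valid 4-coloring: color 1: [5, 6, 8]; color 2: [1, 4, 11].
(χ(G) = 2 ≤ 4.)

Yes, G is 4-colorable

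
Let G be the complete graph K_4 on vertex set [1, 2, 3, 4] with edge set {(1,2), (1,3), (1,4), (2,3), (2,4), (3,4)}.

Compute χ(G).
Clique number ω(G) = 4 (lower bound: χ ≥ ω).
The clique on [1, 2, 3, 4] has size 4, forcing χ ≥ 4, and the coloring below uses 4 colors, so χ(G) = 4.
A valid 4-coloring: color 1: [2]; color 2: [4]; color 3: [3]; color 4: [1].

χ(G) = 4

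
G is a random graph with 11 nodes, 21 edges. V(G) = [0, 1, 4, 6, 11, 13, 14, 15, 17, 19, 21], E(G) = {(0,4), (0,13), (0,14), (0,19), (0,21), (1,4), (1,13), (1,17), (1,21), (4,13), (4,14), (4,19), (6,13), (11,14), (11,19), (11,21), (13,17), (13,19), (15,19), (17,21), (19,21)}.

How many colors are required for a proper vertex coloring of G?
χ(G) = 4

Clique number ω(G) = 4 (lower bound: χ ≥ ω).
The clique on [0, 4, 13, 19] has size 4, forcing χ ≥ 4, and the coloring below uses 4 colors, so χ(G) = 4.
A valid 4-coloring: color 1: [13, 14, 15, 21]; color 2: [1, 6, 19]; color 3: [0, 11, 17]; color 4: [4].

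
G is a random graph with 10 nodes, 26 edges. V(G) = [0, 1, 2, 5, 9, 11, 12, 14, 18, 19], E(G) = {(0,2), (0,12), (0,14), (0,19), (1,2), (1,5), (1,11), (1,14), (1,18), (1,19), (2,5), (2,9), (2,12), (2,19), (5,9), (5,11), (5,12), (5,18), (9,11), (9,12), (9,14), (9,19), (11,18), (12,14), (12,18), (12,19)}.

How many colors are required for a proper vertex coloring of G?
Clique number ω(G) = 4 (lower bound: χ ≥ ω).
The clique on [1, 5, 11, 18] has size 4, forcing χ ≥ 4, and the coloring below uses 4 colors, so χ(G) = 4.
A valid 4-coloring: color 1: [1, 12]; color 2: [5, 14, 19]; color 3: [2, 11]; color 4: [0, 9, 18].

χ(G) = 4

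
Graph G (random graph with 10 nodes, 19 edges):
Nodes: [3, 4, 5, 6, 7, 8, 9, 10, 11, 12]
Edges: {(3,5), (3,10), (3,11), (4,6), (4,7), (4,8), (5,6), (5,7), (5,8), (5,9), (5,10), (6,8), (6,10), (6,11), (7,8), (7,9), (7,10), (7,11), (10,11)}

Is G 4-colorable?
A valid 4-coloring: color 1: [4, 5, 11, 12]; color 2: [3, 6, 7]; color 3: [8, 9, 10].
(χ(G) = 3 ≤ 4.)

Yes, G is 4-colorable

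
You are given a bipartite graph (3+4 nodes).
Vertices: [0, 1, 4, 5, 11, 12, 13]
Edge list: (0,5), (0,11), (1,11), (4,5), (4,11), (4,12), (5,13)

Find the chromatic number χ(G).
χ(G) = 2

Clique number ω(G) = 2 (lower bound: χ ≥ ω).
The graph is bipartite (no odd cycle), so 2 colors suffice: χ(G) = 2.
A valid 2-coloring: color 1: [5, 11, 12]; color 2: [0, 1, 4, 13].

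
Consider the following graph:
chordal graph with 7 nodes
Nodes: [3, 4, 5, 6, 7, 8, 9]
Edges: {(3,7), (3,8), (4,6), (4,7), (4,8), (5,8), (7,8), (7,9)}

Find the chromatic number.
χ(G) = 3

Clique number ω(G) = 3 (lower bound: χ ≥ ω).
The clique on [3, 7, 8] has size 3, forcing χ ≥ 3, and the coloring below uses 3 colors, so χ(G) = 3.
A valid 3-coloring: color 1: [5, 6, 7]; color 2: [8, 9]; color 3: [3, 4].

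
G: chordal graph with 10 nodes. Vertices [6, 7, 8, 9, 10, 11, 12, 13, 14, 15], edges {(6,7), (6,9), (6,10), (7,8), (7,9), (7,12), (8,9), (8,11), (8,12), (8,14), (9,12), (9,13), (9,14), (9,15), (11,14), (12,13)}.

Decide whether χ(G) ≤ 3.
The clique on vertices [7, 8, 9, 12] has size 4 > 3, so it alone needs 4 colors.

No, G is not 3-colorable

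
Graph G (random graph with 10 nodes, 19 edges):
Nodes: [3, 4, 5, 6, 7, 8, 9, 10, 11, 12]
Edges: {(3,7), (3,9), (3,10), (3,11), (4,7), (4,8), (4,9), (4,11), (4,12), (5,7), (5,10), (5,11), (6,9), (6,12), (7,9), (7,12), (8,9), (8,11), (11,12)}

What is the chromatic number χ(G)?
Clique number ω(G) = 3 (lower bound: χ ≥ ω).
Odd cycle [11, 12, 7, 9, 8] needs 3 colors (χ ≥ 3).
Vertex 4 is adjacent to every vertex of [7, 8, 9, 11, 12], which already need 3 colors among themselves, so 4 needs a new color (χ ≥ 4).
The coloring below uses 4 colors, so χ(G) = 4.
A valid 4-coloring: color 1: [9, 10, 12]; color 2: [3, 4, 5, 6]; color 3: [7, 11]; color 4: [8].

χ(G) = 4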